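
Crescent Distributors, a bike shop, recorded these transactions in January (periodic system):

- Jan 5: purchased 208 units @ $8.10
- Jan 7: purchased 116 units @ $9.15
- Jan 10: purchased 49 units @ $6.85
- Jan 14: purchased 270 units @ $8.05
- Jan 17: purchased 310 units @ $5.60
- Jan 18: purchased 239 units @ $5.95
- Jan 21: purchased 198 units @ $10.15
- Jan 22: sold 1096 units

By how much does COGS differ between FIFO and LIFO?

FIFO COGS: 208 @ $8.10 + 116 @ $9.15 + 49 @ $6.85 + 270 @ $8.05 + 310 @ $5.60 + 143 @ $5.95 = $7,842.20
LIFO COGS: 198 @ $10.15 + 239 @ $5.95 + 310 @ $5.60 + 270 @ $8.05 + 49 @ $6.85 + 30 @ $9.15 = $7,951.40
Difference = |$7,842.20 − $7,951.40| = $109.20

$109.20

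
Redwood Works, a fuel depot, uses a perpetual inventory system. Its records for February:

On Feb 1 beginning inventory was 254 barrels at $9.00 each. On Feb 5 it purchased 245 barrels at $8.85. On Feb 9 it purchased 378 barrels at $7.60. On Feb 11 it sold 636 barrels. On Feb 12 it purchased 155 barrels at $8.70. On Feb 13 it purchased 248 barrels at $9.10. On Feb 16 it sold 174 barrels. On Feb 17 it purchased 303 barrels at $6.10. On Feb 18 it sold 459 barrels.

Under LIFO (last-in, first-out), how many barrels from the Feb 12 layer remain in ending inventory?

Feb 11, 636 sold [LIFO — newest first]: 378 @ $7.60 + 245 @ $8.85 + 13 @ $9.00 = $5,158.05
Feb 16, 174 sold [LIFO — newest first]: 174 @ $9.10 = $1,583.40
Feb 18, 459 sold [LIFO — newest first]: 303 @ $6.10 + 74 @ $9.10 + 82 @ $8.70 = $3,235.10
Total COGS = $5,158.05 + $1,583.40 + $3,235.10 = $9,976.55
Ending inventory: 241 @ $9.00 + 73 @ $8.70 = $2,804.10

73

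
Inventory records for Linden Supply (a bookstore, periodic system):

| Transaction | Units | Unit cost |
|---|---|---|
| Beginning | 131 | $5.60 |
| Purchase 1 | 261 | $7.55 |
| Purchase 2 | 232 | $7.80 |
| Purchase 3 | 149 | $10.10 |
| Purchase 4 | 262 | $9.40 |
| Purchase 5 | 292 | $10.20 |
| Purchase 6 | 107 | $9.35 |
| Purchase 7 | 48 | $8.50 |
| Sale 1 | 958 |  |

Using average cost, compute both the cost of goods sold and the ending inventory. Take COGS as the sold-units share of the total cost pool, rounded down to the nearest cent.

Sale 1, sell 958: 958/1482 × $12,868.30 → $8,318.37
Ending inventory (cost pool remaining) = $4,549.93
Check: goods available $12,868.30 = COGS $8,318.37 + ending $4,549.93

COGS = $8,318.37; ending inventory = $4,549.93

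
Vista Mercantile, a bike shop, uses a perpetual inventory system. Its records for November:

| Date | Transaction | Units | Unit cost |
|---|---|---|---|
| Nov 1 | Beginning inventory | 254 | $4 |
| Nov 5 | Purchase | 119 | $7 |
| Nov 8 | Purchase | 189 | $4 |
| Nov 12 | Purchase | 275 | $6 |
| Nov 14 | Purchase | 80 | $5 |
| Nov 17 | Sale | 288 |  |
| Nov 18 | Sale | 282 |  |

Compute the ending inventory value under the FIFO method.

Ending inventory = $2,002

Nov 17, 288 sold [FIFO — oldest first]: 254 @ $4 + 34 @ $7 = $1,254
Nov 18, 282 sold [FIFO — oldest first]: 85 @ $7 + 189 @ $4 + 8 @ $6 = $1,399
Total COGS = $1,254 + $1,399 = $2,653
Ending inventory: 267 @ $6 + 80 @ $5 = $2,002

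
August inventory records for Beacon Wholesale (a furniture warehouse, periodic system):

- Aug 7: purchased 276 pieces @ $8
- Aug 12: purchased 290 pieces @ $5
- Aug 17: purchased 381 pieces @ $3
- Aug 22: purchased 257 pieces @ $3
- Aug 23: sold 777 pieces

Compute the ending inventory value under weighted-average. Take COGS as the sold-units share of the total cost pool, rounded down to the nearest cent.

Ending inventory = $1,976.12

Aug 23, sell 777: 777/1204 × $5,572.00 → $3,595.88
Ending inventory (cost pool remaining) = $1,976.12
Check: goods available $5,572.00 = COGS $3,595.88 + ending $1,976.12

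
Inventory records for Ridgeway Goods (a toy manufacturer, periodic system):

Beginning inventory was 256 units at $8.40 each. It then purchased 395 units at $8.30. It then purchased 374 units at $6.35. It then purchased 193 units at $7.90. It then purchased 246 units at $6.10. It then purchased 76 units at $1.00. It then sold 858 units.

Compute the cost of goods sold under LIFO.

Sale 1 (858) [LIFO — newest first]: 76 @ $1.00 + 246 @ $6.10 + 193 @ $7.90 + 343 @ $6.35 = $5,279.35
Ending inventory: 256 @ $8.40 + 395 @ $8.30 + 31 @ $6.35 = $5,625.75
Check: goods available $10,905.10 = COGS $5,279.35 + ending $5,625.75

COGS = $5,279.35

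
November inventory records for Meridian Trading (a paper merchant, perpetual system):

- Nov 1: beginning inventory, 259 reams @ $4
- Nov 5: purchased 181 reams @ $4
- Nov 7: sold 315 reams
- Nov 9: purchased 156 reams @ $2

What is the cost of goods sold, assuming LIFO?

COGS = $1,260

Nov 7, 315 sold [LIFO — newest first]: 181 @ $4 + 134 @ $4 = $1,260
Ending inventory: 125 @ $4 + 156 @ $2 = $812
Check: goods available $2,072 = COGS $1,260 + ending $812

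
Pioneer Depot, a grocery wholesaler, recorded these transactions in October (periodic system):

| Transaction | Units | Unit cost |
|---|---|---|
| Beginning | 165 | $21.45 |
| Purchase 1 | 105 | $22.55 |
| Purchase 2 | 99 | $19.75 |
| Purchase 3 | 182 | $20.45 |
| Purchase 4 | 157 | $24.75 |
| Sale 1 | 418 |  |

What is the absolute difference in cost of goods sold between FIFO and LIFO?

$303.60

FIFO COGS: 165 @ $21.45 + 105 @ $22.55 + 99 @ $19.75 + 49 @ $20.45 = $8,864.30
LIFO COGS: 157 @ $24.75 + 182 @ $20.45 + 79 @ $19.75 = $9,167.90
Difference = |$8,864.30 − $9,167.90| = $303.60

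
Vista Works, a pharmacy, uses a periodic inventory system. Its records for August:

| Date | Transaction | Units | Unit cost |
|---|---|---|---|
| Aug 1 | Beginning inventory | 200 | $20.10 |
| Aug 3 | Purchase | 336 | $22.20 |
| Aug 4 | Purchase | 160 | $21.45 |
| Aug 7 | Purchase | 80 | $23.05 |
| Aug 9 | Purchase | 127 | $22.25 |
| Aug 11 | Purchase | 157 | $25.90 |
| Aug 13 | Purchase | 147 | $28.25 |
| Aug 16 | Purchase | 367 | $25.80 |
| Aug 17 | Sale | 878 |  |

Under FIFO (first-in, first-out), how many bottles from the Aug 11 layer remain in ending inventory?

Aug 17, 878 sold [FIFO — oldest first]: 200 @ $20.10 + 336 @ $22.20 + 160 @ $21.45 + 80 @ $23.05 + 102 @ $22.25 = $19,024.70
Ending inventory: 25 @ $22.25 + 157 @ $25.90 + 147 @ $28.25 + 367 @ $25.80 = $18,243.90

157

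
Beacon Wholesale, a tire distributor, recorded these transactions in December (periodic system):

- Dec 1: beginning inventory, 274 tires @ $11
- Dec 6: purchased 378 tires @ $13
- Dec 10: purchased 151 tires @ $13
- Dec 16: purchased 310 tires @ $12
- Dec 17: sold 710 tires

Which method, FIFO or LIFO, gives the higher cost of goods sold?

LIFO

FIFO COGS: 274 @ $11 + 378 @ $13 + 58 @ $13 = $8,682
LIFO COGS: 310 @ $12 + 151 @ $13 + 249 @ $13 = $8,920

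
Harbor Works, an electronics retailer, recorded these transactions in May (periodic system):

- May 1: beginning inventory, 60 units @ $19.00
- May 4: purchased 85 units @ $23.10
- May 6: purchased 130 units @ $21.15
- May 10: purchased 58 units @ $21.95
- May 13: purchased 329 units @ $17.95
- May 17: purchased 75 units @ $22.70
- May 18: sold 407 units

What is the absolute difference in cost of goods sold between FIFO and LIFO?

FIFO COGS: 60 @ $19.00 + 85 @ $23.10 + 130 @ $21.15 + 58 @ $21.95 + 74 @ $17.95 = $8,454.40
LIFO COGS: 75 @ $22.70 + 329 @ $17.95 + 3 @ $21.95 = $7,673.90
Difference = |$8,454.40 − $7,673.90| = $780.50

$780.50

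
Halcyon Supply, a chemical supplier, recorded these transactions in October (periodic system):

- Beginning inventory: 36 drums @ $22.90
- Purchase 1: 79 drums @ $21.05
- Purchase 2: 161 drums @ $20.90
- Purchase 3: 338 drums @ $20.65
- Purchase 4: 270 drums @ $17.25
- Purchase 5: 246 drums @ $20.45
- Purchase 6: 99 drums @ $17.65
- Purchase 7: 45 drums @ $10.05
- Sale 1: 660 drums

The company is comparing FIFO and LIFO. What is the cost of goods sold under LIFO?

COGS = $11,887.80

FIFO COGS: 36 @ $22.90 + 79 @ $21.05 + 161 @ $20.90 + 338 @ $20.65 + 46 @ $17.25 = $13,625.45
LIFO COGS: 45 @ $10.05 + 99 @ $17.65 + 246 @ $20.45 + 270 @ $17.25 = $11,887.80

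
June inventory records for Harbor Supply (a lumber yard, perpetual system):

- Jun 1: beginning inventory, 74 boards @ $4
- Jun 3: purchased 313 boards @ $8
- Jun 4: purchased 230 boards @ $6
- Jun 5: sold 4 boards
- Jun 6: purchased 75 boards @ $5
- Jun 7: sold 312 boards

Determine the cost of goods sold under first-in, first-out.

COGS = $2,232

Jun 5, 4 sold [FIFO — oldest first]: 4 @ $4 = $16
Jun 7, 312 sold [FIFO — oldest first]: 70 @ $4 + 242 @ $8 = $2,216
Total COGS = $16 + $2,216 = $2,232
Ending inventory: 71 @ $8 + 230 @ $6 + 75 @ $5 = $2,323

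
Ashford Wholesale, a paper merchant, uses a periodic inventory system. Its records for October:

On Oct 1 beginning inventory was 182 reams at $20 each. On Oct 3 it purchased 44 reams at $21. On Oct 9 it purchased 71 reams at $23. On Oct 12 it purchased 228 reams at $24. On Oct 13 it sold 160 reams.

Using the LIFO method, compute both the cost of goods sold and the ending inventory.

Oct 13, 160 sold [LIFO — newest first]: 160 @ $24 = $3,840
Ending inventory: 182 @ $20 + 44 @ $21 + 71 @ $23 + 68 @ $24 = $7,829
Check: goods available $11,669 = COGS $3,840 + ending $7,829

COGS = $3,840; ending inventory = $7,829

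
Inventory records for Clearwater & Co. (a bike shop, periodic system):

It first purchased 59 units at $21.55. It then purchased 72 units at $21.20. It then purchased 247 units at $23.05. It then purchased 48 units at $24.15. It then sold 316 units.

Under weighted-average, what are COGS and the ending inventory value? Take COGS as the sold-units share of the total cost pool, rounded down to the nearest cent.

COGS = $7,158.51; ending inventory = $2,491.89

Sale 1, sell 316: 316/426 × $9,650.40 → $7,158.51
Ending inventory (cost pool remaining) = $2,491.89
Check: goods available $9,650.40 = COGS $7,158.51 + ending $2,491.89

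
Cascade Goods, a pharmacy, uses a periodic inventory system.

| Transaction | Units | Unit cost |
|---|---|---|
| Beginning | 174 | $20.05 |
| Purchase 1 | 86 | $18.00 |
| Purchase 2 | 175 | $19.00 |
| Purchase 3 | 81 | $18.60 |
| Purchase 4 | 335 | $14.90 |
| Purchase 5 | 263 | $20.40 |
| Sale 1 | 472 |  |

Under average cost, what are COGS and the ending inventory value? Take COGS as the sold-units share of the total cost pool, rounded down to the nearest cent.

COGS = $8,569.29; ending inventory = $11,655.71

Sale 1, sell 472: 472/1114 × $20,225.00 → $8,569.29
Ending inventory (cost pool remaining) = $11,655.71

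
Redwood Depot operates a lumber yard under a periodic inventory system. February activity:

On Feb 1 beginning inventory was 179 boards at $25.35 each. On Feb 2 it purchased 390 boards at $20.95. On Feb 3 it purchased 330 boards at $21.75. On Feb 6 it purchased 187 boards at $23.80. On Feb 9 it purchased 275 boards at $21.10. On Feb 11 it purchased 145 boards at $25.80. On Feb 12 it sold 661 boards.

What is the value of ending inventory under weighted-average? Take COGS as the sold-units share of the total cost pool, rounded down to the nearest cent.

Feb 12, sell 661: 661/1506 × $33,879.75 → $14,870.19
Ending inventory (cost pool remaining) = $19,009.56

Ending inventory = $19,009.56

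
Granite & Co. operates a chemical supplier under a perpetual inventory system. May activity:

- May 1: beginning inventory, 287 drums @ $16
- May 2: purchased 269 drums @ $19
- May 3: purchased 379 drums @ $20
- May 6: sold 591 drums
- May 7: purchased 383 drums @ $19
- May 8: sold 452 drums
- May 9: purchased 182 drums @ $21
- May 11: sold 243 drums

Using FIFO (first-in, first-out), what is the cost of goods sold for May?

May 6, 591 sold [FIFO — oldest first]: 287 @ $16 + 269 @ $19 + 35 @ $20 = $10,403
May 8, 452 sold [FIFO — oldest first]: 344 @ $20 + 108 @ $19 = $8,932
May 11, 243 sold [FIFO — oldest first]: 243 @ $19 = $4,617
Total COGS = $10,403 + $8,932 + $4,617 = $23,952
Ending inventory: 32 @ $19 + 182 @ $21 = $4,430
Check: goods available $28,382 = COGS $23,952 + ending $4,430

COGS = $23,952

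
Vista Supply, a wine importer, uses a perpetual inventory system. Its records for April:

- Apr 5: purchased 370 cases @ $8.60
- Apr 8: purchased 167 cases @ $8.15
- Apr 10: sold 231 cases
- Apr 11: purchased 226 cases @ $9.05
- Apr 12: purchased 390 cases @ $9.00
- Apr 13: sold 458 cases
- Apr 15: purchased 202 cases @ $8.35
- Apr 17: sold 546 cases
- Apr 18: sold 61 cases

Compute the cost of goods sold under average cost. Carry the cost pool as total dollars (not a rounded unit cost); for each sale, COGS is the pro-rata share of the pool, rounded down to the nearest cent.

COGS = $11,272.54

After Apr 5: 370 on hand, pool $3,182.00 (≈ $8.6000 each)
After Apr 8: 537 on hand, pool $4,543.05 (≈ $8.4601 each)
Apr 10, sell 231: 231/537 × $4,543.05 → $1,954.27
After Apr 11: 532 on hand, pool $4,634.08 (≈ $8.7107 each)
After Apr 12: 922 on hand, pool $8,144.08 (≈ $8.8331 each)
Apr 13, sell 458: 458/922 × $8,144.08 → $4,045.54
After Apr 15: 666 on hand, pool $5,785.24 (≈ $8.6865 each)
Apr 17, sell 546: 546/666 × $5,785.24 → $4,742.85
Apr 18, sell 61: 61/120 × $1,042.39 → $529.88
Total COGS = $1,954.27 + $4,045.54 + $4,742.85 + $529.88 = $11,272.54
Ending inventory (cost pool remaining) = $512.51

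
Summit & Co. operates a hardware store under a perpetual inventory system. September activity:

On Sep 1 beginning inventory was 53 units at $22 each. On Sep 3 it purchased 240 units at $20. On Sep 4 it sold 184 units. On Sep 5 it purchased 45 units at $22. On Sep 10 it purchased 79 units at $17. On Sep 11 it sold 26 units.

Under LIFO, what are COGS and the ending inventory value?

COGS = $4,122; ending inventory = $4,177

Sep 4, 184 sold [LIFO — newest first]: 184 @ $20 = $3,680
Sep 11, 26 sold [LIFO — newest first]: 26 @ $17 = $442
Total COGS = $3,680 + $442 = $4,122
Ending inventory: 53 @ $22 + 56 @ $20 + 45 @ $22 + 53 @ $17 = $4,177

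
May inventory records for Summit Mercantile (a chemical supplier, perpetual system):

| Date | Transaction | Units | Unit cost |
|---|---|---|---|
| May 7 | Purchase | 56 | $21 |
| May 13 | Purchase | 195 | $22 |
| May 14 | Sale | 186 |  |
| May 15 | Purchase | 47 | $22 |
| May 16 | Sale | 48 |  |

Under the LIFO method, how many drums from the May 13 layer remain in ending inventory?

8

May 14, 186 sold [LIFO — newest first]: 186 @ $22 = $4,092
May 16, 48 sold [LIFO — newest first]: 47 @ $22 + 1 @ $22 = $1,056
Total COGS = $4,092 + $1,056 = $5,148
Ending inventory: 56 @ $21 + 8 @ $22 = $1,352
Check: goods available $6,500 = COGS $5,148 + ending $1,352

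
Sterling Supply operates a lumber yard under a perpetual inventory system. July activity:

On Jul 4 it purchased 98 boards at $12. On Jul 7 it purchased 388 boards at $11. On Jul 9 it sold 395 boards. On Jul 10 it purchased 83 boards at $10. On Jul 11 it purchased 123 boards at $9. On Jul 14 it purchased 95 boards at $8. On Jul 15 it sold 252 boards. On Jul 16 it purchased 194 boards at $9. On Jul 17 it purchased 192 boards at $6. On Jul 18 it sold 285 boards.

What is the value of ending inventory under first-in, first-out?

Ending inventory = $1,593

Jul 9, 395 sold [FIFO — oldest first]: 98 @ $12 + 297 @ $11 = $4,443
Jul 15, 252 sold [FIFO — oldest first]: 91 @ $11 + 83 @ $10 + 78 @ $9 = $2,533
Jul 18, 285 sold [FIFO — oldest first]: 45 @ $9 + 95 @ $8 + 145 @ $9 = $2,470
Total COGS = $4,443 + $2,533 + $2,470 = $9,446
Ending inventory: 49 @ $9 + 192 @ $6 = $1,593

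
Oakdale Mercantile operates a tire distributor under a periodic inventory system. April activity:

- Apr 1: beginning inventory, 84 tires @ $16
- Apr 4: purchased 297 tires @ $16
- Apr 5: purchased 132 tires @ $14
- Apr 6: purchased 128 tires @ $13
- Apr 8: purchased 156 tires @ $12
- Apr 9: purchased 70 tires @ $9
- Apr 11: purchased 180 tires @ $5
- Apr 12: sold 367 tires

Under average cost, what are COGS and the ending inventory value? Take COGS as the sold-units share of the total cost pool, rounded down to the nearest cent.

Apr 12, sell 367: 367/1047 × $13,010.00 → $4,560.33
Ending inventory (cost pool remaining) = $8,449.67
Check: goods available $13,010.00 = COGS $4,560.33 + ending $8,449.67

COGS = $4,560.33; ending inventory = $8,449.67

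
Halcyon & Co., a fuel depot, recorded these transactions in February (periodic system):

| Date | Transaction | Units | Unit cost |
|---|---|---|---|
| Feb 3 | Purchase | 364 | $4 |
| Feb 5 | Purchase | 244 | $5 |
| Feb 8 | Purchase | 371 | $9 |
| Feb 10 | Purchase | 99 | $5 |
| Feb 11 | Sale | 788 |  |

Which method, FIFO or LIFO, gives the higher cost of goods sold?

LIFO

FIFO COGS: 364 @ $4 + 244 @ $5 + 180 @ $9 = $4,296
LIFO COGS: 99 @ $5 + 371 @ $9 + 244 @ $5 + 74 @ $4 = $5,350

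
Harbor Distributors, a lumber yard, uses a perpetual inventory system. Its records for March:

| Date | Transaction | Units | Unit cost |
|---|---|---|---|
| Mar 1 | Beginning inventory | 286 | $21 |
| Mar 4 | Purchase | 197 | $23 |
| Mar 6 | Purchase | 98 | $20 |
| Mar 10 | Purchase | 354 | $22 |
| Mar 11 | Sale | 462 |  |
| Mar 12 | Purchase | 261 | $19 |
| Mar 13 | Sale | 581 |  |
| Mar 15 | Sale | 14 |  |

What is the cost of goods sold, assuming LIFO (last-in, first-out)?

COGS = $22,325

Mar 11, 462 sold [LIFO — newest first]: 354 @ $22 + 98 @ $20 + 10 @ $23 = $9,978
Mar 13, 581 sold [LIFO — newest first]: 261 @ $19 + 187 @ $23 + 133 @ $21 = $12,053
Mar 15, 14 sold [LIFO — newest first]: 14 @ $21 = $294
Total COGS = $9,978 + $12,053 + $294 = $22,325
Ending inventory: 139 @ $21 = $2,919
Check: goods available $25,244 = COGS $22,325 + ending $2,919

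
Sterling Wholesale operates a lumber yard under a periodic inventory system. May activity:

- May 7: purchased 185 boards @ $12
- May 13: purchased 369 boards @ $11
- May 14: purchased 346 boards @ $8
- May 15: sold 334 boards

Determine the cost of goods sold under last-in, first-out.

May 15, 334 sold [LIFO — newest first]: 334 @ $8 = $2,672
Ending inventory: 185 @ $12 + 369 @ $11 + 12 @ $8 = $6,375

COGS = $2,672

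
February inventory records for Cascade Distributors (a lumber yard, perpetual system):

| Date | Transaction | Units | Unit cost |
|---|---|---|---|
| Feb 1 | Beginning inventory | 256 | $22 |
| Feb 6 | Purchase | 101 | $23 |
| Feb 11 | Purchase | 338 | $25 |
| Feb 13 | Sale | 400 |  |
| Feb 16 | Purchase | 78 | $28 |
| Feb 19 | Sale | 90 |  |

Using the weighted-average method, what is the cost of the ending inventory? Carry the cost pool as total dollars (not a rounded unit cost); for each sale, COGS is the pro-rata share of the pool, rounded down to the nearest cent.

After Feb 1: 256 on hand, pool $5,632.00 (≈ $22.0000 each)
After Feb 6: 357 on hand, pool $7,955.00 (≈ $22.2829 each)
After Feb 11: 695 on hand, pool $16,405.00 (≈ $23.6043 each)
Feb 13, sell 400: 400/695 × $16,405.00 → $9,441.72
After Feb 16: 373 on hand, pool $9,147.28 (≈ $24.5235 each)
Feb 19, sell 90: 90/373 × $9,147.28 → $2,207.11
Total COGS = $9,441.72 + $2,207.11 = $11,648.83
Ending inventory (cost pool remaining) = $6,940.17
Check: goods available $18,589.00 = COGS $11,648.83 + ending $6,940.17

Ending inventory = $6,940.17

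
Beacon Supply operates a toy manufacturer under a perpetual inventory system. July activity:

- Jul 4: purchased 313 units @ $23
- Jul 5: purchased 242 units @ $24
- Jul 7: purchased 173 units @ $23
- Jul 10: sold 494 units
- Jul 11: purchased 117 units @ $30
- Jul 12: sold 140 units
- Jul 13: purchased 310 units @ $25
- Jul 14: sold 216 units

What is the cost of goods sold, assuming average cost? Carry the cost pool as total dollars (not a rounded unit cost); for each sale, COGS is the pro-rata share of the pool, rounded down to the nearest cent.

After Jul 4: 313 on hand, pool $7,199.00 (≈ $23.0000 each)
After Jul 5: 555 on hand, pool $13,007.00 (≈ $23.4360 each)
After Jul 7: 728 on hand, pool $16,986.00 (≈ $23.3324 each)
Jul 10, sell 494: 494/728 × $16,986.00 → $11,526.21
After Jul 11: 351 on hand, pool $8,969.79 (≈ $25.5550 each)
Jul 12, sell 140: 140/351 × $8,969.79 → $3,577.69
After Jul 13: 521 on hand, pool $13,142.10 (≈ $25.2248 each)
Jul 14, sell 216: 216/521 × $13,142.10 → $5,448.54
Total COGS = $11,526.21 + $3,577.69 + $5,448.54 = $20,552.44
Ending inventory (cost pool remaining) = $7,693.56
Check: goods available $28,246.00 = COGS $20,552.44 + ending $7,693.56

COGS = $20,552.44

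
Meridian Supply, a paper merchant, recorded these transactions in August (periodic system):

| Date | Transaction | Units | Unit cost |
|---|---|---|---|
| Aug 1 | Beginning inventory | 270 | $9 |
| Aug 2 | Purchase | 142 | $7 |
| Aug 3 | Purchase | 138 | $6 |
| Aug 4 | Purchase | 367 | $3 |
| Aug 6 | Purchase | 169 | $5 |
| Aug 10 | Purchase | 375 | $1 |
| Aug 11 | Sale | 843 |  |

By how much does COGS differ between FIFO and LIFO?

$3,014

FIFO COGS: 270 @ $9 + 142 @ $7 + 138 @ $6 + 293 @ $3 = $5,131
LIFO COGS: 375 @ $1 + 169 @ $5 + 299 @ $3 = $2,117
Difference = |$5,131 − $2,117| = $3,014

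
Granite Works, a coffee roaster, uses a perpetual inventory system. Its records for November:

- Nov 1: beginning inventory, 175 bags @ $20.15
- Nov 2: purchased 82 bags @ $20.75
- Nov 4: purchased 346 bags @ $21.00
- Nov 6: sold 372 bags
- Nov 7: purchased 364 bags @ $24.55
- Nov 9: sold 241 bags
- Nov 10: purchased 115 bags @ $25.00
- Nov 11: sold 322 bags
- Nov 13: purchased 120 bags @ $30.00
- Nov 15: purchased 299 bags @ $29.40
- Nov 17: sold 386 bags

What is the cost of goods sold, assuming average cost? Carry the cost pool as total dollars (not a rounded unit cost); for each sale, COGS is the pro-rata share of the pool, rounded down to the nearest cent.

After Nov 1: 175 on hand, pool $3,526.25 (≈ $20.1500 each)
After Nov 2: 257 on hand, pool $5,227.75 (≈ $20.3414 each)
After Nov 4: 603 on hand, pool $12,493.75 (≈ $20.7193 each)
Nov 6, sell 372: 372/603 × $12,493.75 → $7,707.58
After Nov 7: 595 on hand, pool $13,722.37 (≈ $23.0628 each)
Nov 9, sell 241: 241/595 × $13,722.37 → $5,558.13
After Nov 10: 469 on hand, pool $11,039.24 (≈ $23.5378 each)
Nov 11, sell 322: 322/469 × $11,039.24 → $7,579.17
After Nov 13: 267 on hand, pool $7,060.07 (≈ $26.4422 each)
After Nov 15: 566 on hand, pool $15,850.67 (≈ $28.0047 each)
Nov 17, sell 386: 386/566 × $15,850.67 → $10,809.82
Total COGS = $7,707.58 + $5,558.13 + $7,579.17 + $10,809.82 = $31,654.70
Ending inventory (cost pool remaining) = $5,040.85
Check: goods available $36,695.55 = COGS $31,654.70 + ending $5,040.85

COGS = $31,654.70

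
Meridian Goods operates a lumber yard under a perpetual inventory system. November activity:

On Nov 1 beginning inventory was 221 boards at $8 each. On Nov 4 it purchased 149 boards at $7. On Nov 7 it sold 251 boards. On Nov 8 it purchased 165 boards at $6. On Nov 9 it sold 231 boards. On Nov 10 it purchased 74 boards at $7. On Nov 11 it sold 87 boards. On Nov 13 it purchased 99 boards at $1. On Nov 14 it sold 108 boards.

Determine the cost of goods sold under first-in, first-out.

COGS = $4,387

Nov 7, 251 sold [FIFO — oldest first]: 221 @ $8 + 30 @ $7 = $1,978
Nov 9, 231 sold [FIFO — oldest first]: 119 @ $7 + 112 @ $6 = $1,505
Nov 11, 87 sold [FIFO — oldest first]: 53 @ $6 + 34 @ $7 = $556
Nov 14, 108 sold [FIFO — oldest first]: 40 @ $7 + 68 @ $1 = $348
Total COGS = $1,978 + $1,505 + $556 + $348 = $4,387
Ending inventory: 31 @ $1 = $31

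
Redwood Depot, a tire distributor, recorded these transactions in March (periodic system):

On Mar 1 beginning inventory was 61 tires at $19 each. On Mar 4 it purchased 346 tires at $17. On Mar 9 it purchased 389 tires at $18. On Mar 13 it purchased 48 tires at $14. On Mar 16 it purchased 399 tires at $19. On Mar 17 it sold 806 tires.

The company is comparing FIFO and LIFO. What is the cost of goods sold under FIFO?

FIFO COGS: 61 @ $19 + 346 @ $17 + 389 @ $18 + 10 @ $14 = $14,183
LIFO COGS: 399 @ $19 + 48 @ $14 + 359 @ $18 = $14,715

COGS = $14,183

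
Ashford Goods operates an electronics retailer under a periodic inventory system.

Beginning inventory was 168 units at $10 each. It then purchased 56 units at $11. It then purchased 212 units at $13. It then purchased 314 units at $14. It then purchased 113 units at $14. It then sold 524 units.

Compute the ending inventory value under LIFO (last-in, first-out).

Ending inventory = $3,791

Sale 1 (524) [LIFO — newest first]: 113 @ $14 + 314 @ $14 + 97 @ $13 = $7,239
Ending inventory: 168 @ $10 + 56 @ $11 + 115 @ $13 = $3,791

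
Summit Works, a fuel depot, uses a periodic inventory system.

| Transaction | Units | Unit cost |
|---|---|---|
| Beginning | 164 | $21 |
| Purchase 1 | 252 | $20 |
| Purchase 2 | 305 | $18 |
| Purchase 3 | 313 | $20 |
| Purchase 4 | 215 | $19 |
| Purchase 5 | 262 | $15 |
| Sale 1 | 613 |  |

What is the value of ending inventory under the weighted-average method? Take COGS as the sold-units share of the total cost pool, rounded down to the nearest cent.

Ending inventory = $16,788.62

Sale 1, sell 613: 613/1511 × $28,249.00 → $11,460.38
Ending inventory (cost pool remaining) = $16,788.62
Check: goods available $28,249.00 = COGS $11,460.38 + ending $16,788.62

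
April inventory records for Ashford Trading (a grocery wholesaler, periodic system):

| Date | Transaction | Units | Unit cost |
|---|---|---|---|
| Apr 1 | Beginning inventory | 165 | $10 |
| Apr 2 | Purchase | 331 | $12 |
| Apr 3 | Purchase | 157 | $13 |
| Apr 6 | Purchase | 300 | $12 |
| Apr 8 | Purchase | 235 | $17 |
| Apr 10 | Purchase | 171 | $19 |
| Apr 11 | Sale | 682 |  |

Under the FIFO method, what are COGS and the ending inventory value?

COGS = $8,011; ending inventory = $10,496

Apr 11, 682 sold [FIFO — oldest first]: 165 @ $10 + 331 @ $12 + 157 @ $13 + 29 @ $12 = $8,011
Ending inventory: 271 @ $12 + 235 @ $17 + 171 @ $19 = $10,496
Check: goods available $18,507 = COGS $8,011 + ending $10,496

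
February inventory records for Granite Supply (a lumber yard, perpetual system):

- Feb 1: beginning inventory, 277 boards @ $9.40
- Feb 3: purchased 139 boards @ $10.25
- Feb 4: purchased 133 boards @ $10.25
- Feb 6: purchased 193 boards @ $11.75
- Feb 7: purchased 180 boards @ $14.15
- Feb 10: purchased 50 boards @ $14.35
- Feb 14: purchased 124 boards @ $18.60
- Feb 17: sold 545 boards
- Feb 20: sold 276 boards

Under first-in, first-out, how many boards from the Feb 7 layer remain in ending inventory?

Feb 17, 545 sold [FIFO — oldest first]: 277 @ $9.40 + 139 @ $10.25 + 129 @ $10.25 = $5,350.80
Feb 20, 276 sold [FIFO — oldest first]: 4 @ $10.25 + 193 @ $11.75 + 79 @ $14.15 = $3,426.60
Total COGS = $5,350.80 + $3,426.60 = $8,777.40
Ending inventory: 101 @ $14.15 + 50 @ $14.35 + 124 @ $18.60 = $4,453.05
Check: goods available $13,230.45 = COGS $8,777.40 + ending $4,453.05

101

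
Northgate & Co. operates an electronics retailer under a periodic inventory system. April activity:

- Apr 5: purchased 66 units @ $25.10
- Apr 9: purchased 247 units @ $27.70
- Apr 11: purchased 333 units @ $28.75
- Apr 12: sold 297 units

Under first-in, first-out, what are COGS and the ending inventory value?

COGS = $8,055.30; ending inventory = $10,016.95

Apr 12, 297 sold [FIFO — oldest first]: 66 @ $25.10 + 231 @ $27.70 = $8,055.30
Ending inventory: 16 @ $27.70 + 333 @ $28.75 = $10,016.95
Check: goods available $18,072.25 = COGS $8,055.30 + ending $10,016.95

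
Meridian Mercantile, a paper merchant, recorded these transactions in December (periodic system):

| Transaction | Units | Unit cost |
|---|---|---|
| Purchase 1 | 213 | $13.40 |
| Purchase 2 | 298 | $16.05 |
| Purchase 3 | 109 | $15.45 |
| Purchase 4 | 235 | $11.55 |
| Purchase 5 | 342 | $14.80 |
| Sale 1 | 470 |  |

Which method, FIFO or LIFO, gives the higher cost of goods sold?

FIFO

FIFO COGS: 213 @ $13.40 + 257 @ $16.05 = $6,979.05
LIFO COGS: 342 @ $14.80 + 128 @ $11.55 = $6,540.00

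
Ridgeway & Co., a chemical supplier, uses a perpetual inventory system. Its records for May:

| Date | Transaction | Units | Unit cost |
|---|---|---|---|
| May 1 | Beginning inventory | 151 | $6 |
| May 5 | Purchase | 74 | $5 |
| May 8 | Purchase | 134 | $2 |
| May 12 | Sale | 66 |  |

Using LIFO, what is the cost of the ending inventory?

Ending inventory = $1,412

May 12, 66 sold [LIFO — newest first]: 66 @ $2 = $132
Ending inventory: 151 @ $6 + 74 @ $5 + 68 @ $2 = $1,412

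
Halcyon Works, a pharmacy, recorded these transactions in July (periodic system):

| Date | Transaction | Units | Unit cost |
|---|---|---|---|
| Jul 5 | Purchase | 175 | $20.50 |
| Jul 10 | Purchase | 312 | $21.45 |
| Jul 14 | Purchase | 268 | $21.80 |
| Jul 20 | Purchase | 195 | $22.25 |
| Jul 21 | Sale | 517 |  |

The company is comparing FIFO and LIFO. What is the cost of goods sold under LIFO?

COGS = $11,339.45

FIFO COGS: 175 @ $20.50 + 312 @ $21.45 + 30 @ $21.80 = $10,933.90
LIFO COGS: 195 @ $22.25 + 268 @ $21.80 + 54 @ $21.45 = $11,339.45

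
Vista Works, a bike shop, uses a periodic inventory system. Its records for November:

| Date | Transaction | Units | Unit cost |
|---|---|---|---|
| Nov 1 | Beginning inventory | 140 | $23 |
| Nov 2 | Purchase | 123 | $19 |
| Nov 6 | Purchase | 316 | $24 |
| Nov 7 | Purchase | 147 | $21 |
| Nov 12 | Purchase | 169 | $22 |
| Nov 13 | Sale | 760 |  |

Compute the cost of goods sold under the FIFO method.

Nov 13, 760 sold [FIFO — oldest first]: 140 @ $23 + 123 @ $19 + 316 @ $24 + 147 @ $21 + 34 @ $22 = $16,976
Ending inventory: 135 @ $22 = $2,970

COGS = $16,976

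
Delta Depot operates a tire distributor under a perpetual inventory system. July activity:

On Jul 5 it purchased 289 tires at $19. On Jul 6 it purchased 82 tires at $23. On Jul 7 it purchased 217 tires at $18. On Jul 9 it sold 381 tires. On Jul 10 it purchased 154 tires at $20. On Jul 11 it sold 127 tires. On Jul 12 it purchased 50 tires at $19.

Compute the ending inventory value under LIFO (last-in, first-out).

Ending inventory = $5,423

Jul 9, 381 sold [LIFO — newest first]: 217 @ $18 + 82 @ $23 + 82 @ $19 = $7,350
Jul 11, 127 sold [LIFO — newest first]: 127 @ $20 = $2,540
Total COGS = $7,350 + $2,540 = $9,890
Ending inventory: 207 @ $19 + 27 @ $20 + 50 @ $19 = $5,423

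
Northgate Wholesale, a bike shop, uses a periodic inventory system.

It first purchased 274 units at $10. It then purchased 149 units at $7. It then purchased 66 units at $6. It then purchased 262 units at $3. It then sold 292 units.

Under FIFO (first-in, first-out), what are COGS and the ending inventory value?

COGS = $2,866; ending inventory = $2,099

Sale 1 (292) [FIFO — oldest first]: 274 @ $10 + 18 @ $7 = $2,866
Ending inventory: 131 @ $7 + 66 @ $6 + 262 @ $3 = $2,099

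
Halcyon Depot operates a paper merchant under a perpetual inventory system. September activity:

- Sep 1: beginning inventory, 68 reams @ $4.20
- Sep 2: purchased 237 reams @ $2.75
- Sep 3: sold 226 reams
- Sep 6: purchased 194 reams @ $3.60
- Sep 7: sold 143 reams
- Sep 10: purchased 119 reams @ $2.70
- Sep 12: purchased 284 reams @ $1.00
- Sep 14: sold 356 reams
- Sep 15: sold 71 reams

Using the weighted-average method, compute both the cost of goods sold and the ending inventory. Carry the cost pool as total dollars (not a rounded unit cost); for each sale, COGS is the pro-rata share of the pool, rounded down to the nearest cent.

COGS = $2,031.53; ending inventory = $209.52

After Sep 1: 68 on hand, pool $285.60 (≈ $4.2000 each)
After Sep 2: 305 on hand, pool $937.35 (≈ $3.0733 each)
Sep 3, sell 226: 226/305 × $937.35 → $694.56
After Sep 6: 273 on hand, pool $941.19 (≈ $3.4476 each)
Sep 7, sell 143: 143/273 × $941.19 → $493.00
After Sep 10: 249 on hand, pool $769.49 (≈ $3.0903 each)
After Sep 12: 533 on hand, pool $1,053.49 (≈ $1.9765 each)
Sep 14, sell 356: 356/533 × $1,053.49 → $703.64
Sep 15, sell 71: 71/177 × $349.85 → $140.33
Total COGS = $694.56 + $493.00 + $703.64 + $140.33 = $2,031.53
Ending inventory (cost pool remaining) = $209.52
Check: goods available $2,241.05 = COGS $2,031.53 + ending $209.52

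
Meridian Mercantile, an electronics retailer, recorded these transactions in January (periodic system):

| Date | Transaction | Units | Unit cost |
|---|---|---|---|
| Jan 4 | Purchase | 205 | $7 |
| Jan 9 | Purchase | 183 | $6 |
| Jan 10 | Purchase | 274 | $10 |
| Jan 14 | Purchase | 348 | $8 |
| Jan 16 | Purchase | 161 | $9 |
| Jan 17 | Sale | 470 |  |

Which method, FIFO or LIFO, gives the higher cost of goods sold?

FIFO COGS: 205 @ $7 + 183 @ $6 + 82 @ $10 = $3,353
LIFO COGS: 161 @ $9 + 309 @ $8 = $3,921

LIFO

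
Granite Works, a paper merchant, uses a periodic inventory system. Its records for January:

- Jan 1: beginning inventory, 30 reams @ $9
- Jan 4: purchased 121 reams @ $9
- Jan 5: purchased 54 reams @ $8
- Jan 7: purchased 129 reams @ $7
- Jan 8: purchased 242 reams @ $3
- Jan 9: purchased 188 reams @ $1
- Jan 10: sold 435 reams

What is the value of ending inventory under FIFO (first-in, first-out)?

Ending inventory = $611

Jan 10, 435 sold [FIFO — oldest first]: 30 @ $9 + 121 @ $9 + 54 @ $8 + 129 @ $7 + 101 @ $3 = $2,997
Ending inventory: 141 @ $3 + 188 @ $1 = $611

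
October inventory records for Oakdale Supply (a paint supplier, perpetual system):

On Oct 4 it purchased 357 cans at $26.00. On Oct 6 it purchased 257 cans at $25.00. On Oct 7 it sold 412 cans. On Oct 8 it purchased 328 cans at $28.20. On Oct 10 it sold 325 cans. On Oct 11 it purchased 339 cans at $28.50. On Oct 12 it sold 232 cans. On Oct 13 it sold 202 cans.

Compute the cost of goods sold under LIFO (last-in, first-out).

Oct 7, 412 sold [LIFO — newest first]: 257 @ $25.00 + 155 @ $26.00 = $10,455.00
Oct 10, 325 sold [LIFO — newest first]: 325 @ $28.20 = $9,165.00
Oct 12, 232 sold [LIFO — newest first]: 232 @ $28.50 = $6,612.00
Oct 13, 202 sold [LIFO — newest first]: 107 @ $28.50 + 3 @ $28.20 + 92 @ $26.00 = $5,526.10
Total COGS = $10,455.00 + $9,165.00 + $6,612.00 + $5,526.10 = $31,758.10
Ending inventory: 110 @ $26.00 = $2,860.00

COGS = $31,758.10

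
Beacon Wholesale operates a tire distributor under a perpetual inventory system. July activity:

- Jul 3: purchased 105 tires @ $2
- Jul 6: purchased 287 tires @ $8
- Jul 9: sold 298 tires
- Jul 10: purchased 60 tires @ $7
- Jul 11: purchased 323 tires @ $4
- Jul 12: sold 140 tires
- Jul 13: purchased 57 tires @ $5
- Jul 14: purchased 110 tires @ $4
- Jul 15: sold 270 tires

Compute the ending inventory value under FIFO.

Ending inventory = $993

Jul 9, 298 sold [FIFO — oldest first]: 105 @ $2 + 193 @ $8 = $1,754
Jul 12, 140 sold [FIFO — oldest first]: 94 @ $8 + 46 @ $7 = $1,074
Jul 15, 270 sold [FIFO — oldest first]: 14 @ $7 + 256 @ $4 = $1,122
Total COGS = $1,754 + $1,074 + $1,122 = $3,950
Ending inventory: 67 @ $4 + 57 @ $5 + 110 @ $4 = $993
Check: goods available $4,943 = COGS $3,950 + ending $993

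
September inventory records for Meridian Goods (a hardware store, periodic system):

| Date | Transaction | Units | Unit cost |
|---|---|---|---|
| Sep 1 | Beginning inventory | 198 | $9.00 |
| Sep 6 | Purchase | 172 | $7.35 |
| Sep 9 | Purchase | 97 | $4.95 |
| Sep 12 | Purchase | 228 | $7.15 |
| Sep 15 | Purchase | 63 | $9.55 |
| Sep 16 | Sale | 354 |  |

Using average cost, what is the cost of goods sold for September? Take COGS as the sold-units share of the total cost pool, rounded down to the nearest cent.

COGS = $2,689.18

Sep 16, sell 354: 354/758 × $5,758.20 → $2,689.18
Ending inventory (cost pool remaining) = $3,069.02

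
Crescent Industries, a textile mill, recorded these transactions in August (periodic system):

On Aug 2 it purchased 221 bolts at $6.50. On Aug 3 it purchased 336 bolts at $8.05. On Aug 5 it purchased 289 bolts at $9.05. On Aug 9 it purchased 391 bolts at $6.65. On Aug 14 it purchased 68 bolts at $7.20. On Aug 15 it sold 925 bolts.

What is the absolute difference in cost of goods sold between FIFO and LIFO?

$152.05

FIFO COGS: 221 @ $6.50 + 336 @ $8.05 + 289 @ $9.05 + 79 @ $6.65 = $7,282.10
LIFO COGS: 68 @ $7.20 + 391 @ $6.65 + 289 @ $9.05 + 177 @ $8.05 = $7,130.05
Difference = |$7,282.10 − $7,130.05| = $152.05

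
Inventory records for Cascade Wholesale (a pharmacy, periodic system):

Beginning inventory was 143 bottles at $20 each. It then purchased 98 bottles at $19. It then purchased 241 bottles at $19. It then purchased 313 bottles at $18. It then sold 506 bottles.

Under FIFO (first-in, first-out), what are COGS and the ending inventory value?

COGS = $9,733; ending inventory = $5,202

Sale 1 (506) [FIFO — oldest first]: 143 @ $20 + 98 @ $19 + 241 @ $19 + 24 @ $18 = $9,733
Ending inventory: 289 @ $18 = $5,202
Check: goods available $14,935 = COGS $9,733 + ending $5,202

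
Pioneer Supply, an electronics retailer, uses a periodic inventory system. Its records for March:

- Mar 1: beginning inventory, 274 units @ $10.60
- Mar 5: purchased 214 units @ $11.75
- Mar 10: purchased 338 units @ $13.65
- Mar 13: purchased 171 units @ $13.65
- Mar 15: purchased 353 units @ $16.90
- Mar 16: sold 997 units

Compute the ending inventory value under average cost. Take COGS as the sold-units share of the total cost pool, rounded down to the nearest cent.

Ending inventory = $4,793.60

Mar 16, sell 997: 997/1350 × $18,332.45 → $13,538.85
Ending inventory (cost pool remaining) = $4,793.60
Check: goods available $18,332.45 = COGS $13,538.85 + ending $4,793.60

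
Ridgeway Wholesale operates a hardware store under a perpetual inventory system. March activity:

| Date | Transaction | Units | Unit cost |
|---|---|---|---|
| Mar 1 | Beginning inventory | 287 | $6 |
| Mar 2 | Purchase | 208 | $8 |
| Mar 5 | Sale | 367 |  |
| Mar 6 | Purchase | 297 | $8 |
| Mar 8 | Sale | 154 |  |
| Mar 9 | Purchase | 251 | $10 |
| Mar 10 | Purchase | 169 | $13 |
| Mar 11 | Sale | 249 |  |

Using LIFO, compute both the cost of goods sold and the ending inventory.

Mar 5, 367 sold [LIFO — newest first]: 208 @ $8 + 159 @ $6 = $2,618
Mar 8, 154 sold [LIFO — newest first]: 154 @ $8 = $1,232
Mar 11, 249 sold [LIFO — newest first]: 169 @ $13 + 80 @ $10 = $2,997
Total COGS = $2,618 + $1,232 + $2,997 = $6,847
Ending inventory: 128 @ $6 + 143 @ $8 + 171 @ $10 = $3,622

COGS = $6,847; ending inventory = $3,622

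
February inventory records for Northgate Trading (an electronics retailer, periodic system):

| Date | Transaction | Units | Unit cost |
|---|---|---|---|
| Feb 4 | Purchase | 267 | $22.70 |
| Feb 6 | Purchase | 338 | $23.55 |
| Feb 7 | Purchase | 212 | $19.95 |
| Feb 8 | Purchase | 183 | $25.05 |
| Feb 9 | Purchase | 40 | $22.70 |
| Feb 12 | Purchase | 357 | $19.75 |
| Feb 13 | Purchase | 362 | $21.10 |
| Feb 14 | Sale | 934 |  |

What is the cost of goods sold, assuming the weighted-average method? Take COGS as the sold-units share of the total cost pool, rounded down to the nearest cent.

COGS = $20,406.38

Feb 14, sell 934: 934/1759 × $38,431.30 → $20,406.38
Ending inventory (cost pool remaining) = $18,024.92
Check: goods available $38,431.30 = COGS $20,406.38 + ending $18,024.92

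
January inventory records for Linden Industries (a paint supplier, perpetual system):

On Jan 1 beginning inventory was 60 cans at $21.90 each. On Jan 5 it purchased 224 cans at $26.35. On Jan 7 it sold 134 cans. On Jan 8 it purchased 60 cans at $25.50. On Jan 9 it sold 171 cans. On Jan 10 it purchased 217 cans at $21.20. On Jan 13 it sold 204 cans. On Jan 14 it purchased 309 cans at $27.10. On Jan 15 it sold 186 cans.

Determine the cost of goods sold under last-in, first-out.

Jan 7, 134 sold [LIFO — newest first]: 134 @ $26.35 = $3,530.90
Jan 9, 171 sold [LIFO — newest first]: 60 @ $25.50 + 90 @ $26.35 + 21 @ $21.90 = $4,361.40
Jan 13, 204 sold [LIFO — newest first]: 204 @ $21.20 = $4,324.80
Jan 15, 186 sold [LIFO — newest first]: 186 @ $27.10 = $5,040.60
Total COGS = $3,530.90 + $4,361.40 + $4,324.80 + $5,040.60 = $17,257.70
Ending inventory: 39 @ $21.90 + 13 @ $21.20 + 123 @ $27.10 = $4,463.00

COGS = $17,257.70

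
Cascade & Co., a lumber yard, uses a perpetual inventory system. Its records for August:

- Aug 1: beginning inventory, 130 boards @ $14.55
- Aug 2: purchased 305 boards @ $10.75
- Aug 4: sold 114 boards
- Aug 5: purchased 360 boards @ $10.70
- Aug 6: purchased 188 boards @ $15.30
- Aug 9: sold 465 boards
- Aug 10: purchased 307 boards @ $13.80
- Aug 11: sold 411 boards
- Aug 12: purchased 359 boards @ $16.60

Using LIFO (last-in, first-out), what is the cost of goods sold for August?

COGS = $12,416.25

Aug 4, 114 sold [LIFO — newest first]: 114 @ $10.75 = $1,225.50
Aug 9, 465 sold [LIFO — newest first]: 188 @ $15.30 + 277 @ $10.70 = $5,840.30
Aug 11, 411 sold [LIFO — newest first]: 307 @ $13.80 + 83 @ $10.70 + 21 @ $10.75 = $5,350.45
Total COGS = $1,225.50 + $5,840.30 + $5,350.45 = $12,416.25
Ending inventory: 130 @ $14.55 + 170 @ $10.75 + 359 @ $16.60 = $9,678.40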